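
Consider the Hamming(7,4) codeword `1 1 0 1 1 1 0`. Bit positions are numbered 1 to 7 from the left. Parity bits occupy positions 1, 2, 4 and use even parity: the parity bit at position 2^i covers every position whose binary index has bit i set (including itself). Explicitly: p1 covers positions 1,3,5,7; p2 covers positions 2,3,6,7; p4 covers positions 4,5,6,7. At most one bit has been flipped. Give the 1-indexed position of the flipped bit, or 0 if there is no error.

4

s1: b1⊕b3⊕b5⊕b7 = 1⊕0⊕1⊕0 = 0
s2: b2⊕b3⊕b6⊕b7 = 1⊕0⊕1⊕0 = 0
s4: b4⊕b5⊕b6⊕b7 = 1⊕1⊕1⊕0 = 1
Syndrome (s4...s1) = 100 → position 4.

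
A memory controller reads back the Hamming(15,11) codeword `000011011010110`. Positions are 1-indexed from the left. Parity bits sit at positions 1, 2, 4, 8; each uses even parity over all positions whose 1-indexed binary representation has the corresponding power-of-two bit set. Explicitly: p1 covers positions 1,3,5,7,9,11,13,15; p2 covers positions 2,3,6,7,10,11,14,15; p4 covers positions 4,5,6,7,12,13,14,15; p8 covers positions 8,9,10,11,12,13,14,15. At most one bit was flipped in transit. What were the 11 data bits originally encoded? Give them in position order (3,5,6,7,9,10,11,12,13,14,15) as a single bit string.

s1: b1⊕b3⊕b5⊕b7⊕b9⊕b11⊕b13⊕b15 = 0⊕0⊕1⊕0⊕1⊕1⊕1⊕0 = 0
s2: b2⊕b3⊕b6⊕b7⊕b10⊕b11⊕b14⊕b15 = 0⊕0⊕1⊕0⊕0⊕1⊕1⊕0 = 1
s4: b4⊕b5⊕b6⊕b7⊕b12⊕b13⊕b14⊕b15 = 0⊕1⊕1⊕0⊕0⊕1⊕1⊕0 = 0
s8: b8⊕b9⊕b10⊕b11⊕b12⊕b13⊕b14⊕b15 = 1⊕1⊕0⊕1⊕0⊕1⊕1⊕0 = 1
Syndrome (s8...s1) = 1010 → position 10.
Flip bit 10: corrected codeword = 000011011110110
Data bits at positions 3,5,6,7,9,10,11,12,13,14,15: 01101110110

01101110110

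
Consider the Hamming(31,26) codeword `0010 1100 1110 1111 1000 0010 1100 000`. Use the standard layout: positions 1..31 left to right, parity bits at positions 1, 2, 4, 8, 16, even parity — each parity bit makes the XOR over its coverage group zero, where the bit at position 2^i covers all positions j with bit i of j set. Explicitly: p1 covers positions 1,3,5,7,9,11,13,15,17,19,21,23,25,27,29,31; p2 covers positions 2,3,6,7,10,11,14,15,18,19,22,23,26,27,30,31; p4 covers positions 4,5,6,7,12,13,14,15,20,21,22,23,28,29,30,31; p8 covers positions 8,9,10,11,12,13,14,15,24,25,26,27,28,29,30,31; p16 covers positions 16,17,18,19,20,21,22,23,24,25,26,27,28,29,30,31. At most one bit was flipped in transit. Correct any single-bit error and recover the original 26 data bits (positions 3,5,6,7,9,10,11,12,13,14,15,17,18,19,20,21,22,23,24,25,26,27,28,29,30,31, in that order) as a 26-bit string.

11101110111000000101100000

s1: b1⊕b3⊕b5⊕b7⊕b9⊕b11⊕b13⊕b15⊕b17⊕b19⊕b21⊕b23⊕b25⊕b27⊕b29⊕b31 = 0⊕1⊕1⊕0⊕1⊕1⊕1⊕1⊕1⊕0⊕0⊕1⊕1⊕0⊕0⊕0 = 1
s2: b2⊕b3⊕b6⊕b7⊕b10⊕b11⊕b14⊕b15⊕b18⊕b19⊕b22⊕b23⊕b26⊕b27⊕b30⊕b31 = 0⊕1⊕1⊕0⊕1⊕1⊕1⊕1⊕0⊕0⊕0⊕1⊕1⊕0⊕0⊕0 = 0
s4: b4⊕b5⊕b6⊕b7⊕b12⊕b13⊕b14⊕b15⊕b20⊕b21⊕b22⊕b23⊕b28⊕b29⊕b30⊕b31 = 0⊕1⊕1⊕0⊕0⊕1⊕1⊕1⊕0⊕0⊕0⊕1⊕0⊕0⊕0⊕0 = 0
s8: b8⊕b9⊕b10⊕b11⊕b12⊕b13⊕b14⊕b15⊕b24⊕b25⊕b26⊕b27⊕b28⊕b29⊕b30⊕b31 = 0⊕1⊕1⊕1⊕0⊕1⊕1⊕1⊕0⊕1⊕1⊕0⊕0⊕0⊕0⊕0 = 0
s16: b16⊕b17⊕b18⊕b19⊕b20⊕b21⊕b22⊕b23⊕b24⊕b25⊕b26⊕b27⊕b28⊕b29⊕b30⊕b31 = 1⊕1⊕0⊕0⊕0⊕0⊕0⊕1⊕0⊕1⊕1⊕0⊕0⊕0⊕0⊕0 = 1
Syndrome (s16...s1) = 10001 → position 17.
Flip bit 17: corrected codeword = 0010110011101111000000101100000
Data bits at positions 3,5,6,7,9,10,11,12,13,14,15,17,18,19,20,21,22,23,24,25,26,27,28,29,30,31: 11101110111000000101100000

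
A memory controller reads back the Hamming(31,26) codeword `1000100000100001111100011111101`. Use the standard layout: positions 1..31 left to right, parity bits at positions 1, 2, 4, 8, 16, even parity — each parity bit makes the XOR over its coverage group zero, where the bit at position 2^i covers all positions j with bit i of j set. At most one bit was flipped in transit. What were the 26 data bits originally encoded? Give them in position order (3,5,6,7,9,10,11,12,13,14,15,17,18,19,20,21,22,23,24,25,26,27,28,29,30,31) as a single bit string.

00000010000111100011111101

s1: b1⊕b3⊕b5⊕b7⊕b9⊕b11⊕b13⊕b15⊕b17⊕b19⊕b21⊕b23⊕b25⊕b27⊕b29⊕b31 = 1⊕0⊕1⊕0⊕0⊕1⊕0⊕0⊕1⊕1⊕0⊕0⊕1⊕1⊕1⊕1 = 1
s2: b2⊕b3⊕b6⊕b7⊕b10⊕b11⊕b14⊕b15⊕b18⊕b19⊕b22⊕b23⊕b26⊕b27⊕b30⊕b31 = 0⊕0⊕0⊕0⊕0⊕1⊕0⊕0⊕1⊕1⊕0⊕0⊕1⊕1⊕0⊕1 = 0
s4: b4⊕b5⊕b6⊕b7⊕b12⊕b13⊕b14⊕b15⊕b20⊕b21⊕b22⊕b23⊕b28⊕b29⊕b30⊕b31 = 0⊕1⊕0⊕0⊕0⊕0⊕0⊕0⊕1⊕0⊕0⊕0⊕1⊕1⊕0⊕1 = 1
s8: b8⊕b9⊕b10⊕b11⊕b12⊕b13⊕b14⊕b15⊕b24⊕b25⊕b26⊕b27⊕b28⊕b29⊕b30⊕b31 = 0⊕0⊕0⊕1⊕0⊕0⊕0⊕0⊕1⊕1⊕1⊕1⊕1⊕1⊕0⊕1 = 0
s16: b16⊕b17⊕b18⊕b19⊕b20⊕b21⊕b22⊕b23⊕b24⊕b25⊕b26⊕b27⊕b28⊕b29⊕b30⊕b31 = 1⊕1⊕1⊕1⊕1⊕0⊕0⊕0⊕1⊕1⊕1⊕1⊕1⊕1⊕0⊕1 = 0
Syndrome (s16...s1) = 00101 → position 5.
Flip bit 5: corrected codeword = 1000000000100001111100011111101
Data bits at positions 3,5,6,7,9,10,11,12,13,14,15,17,18,19,20,21,22,23,24,25,26,27,28,29,30,31: 00000010000111100011111101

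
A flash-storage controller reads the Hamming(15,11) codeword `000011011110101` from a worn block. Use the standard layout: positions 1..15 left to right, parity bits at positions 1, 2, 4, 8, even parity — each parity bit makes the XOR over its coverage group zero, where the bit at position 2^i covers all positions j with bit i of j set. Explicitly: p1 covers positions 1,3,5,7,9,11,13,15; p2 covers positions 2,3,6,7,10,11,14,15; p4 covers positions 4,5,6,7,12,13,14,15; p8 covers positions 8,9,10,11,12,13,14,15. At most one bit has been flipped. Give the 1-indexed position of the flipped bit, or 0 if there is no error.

1

s1: b1⊕b3⊕b5⊕b7⊕b9⊕b11⊕b13⊕b15 = 0⊕0⊕1⊕0⊕1⊕1⊕1⊕1 = 1
s2: b2⊕b3⊕b6⊕b7⊕b10⊕b11⊕b14⊕b15 = 0⊕0⊕1⊕0⊕1⊕1⊕0⊕1 = 0
s4: b4⊕b5⊕b6⊕b7⊕b12⊕b13⊕b14⊕b15 = 0⊕1⊕1⊕0⊕0⊕1⊕0⊕1 = 0
s8: b8⊕b9⊕b10⊕b11⊕b12⊕b13⊕b14⊕b15 = 1⊕1⊕1⊕1⊕0⊕1⊕0⊕1 = 0
Syndrome (s8...s1) = 0001 → position 1.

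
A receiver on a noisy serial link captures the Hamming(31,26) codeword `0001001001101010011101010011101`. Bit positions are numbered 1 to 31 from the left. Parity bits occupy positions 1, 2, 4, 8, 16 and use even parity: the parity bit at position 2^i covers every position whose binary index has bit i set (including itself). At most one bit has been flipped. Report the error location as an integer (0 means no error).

30

s1: b1⊕b3⊕b5⊕b7⊕b9⊕b11⊕b13⊕b15⊕b17⊕b19⊕b21⊕b23⊕b25⊕b27⊕b29⊕b31 = 0⊕0⊕0⊕1⊕0⊕1⊕1⊕1⊕0⊕1⊕0⊕0⊕0⊕1⊕1⊕1 = 0
s2: b2⊕b3⊕b6⊕b7⊕b10⊕b11⊕b14⊕b15⊕b18⊕b19⊕b22⊕b23⊕b26⊕b27⊕b30⊕b31 = 0⊕0⊕0⊕1⊕1⊕1⊕0⊕1⊕1⊕1⊕1⊕0⊕0⊕1⊕0⊕1 = 1
s4: b4⊕b5⊕b6⊕b7⊕b12⊕b13⊕b14⊕b15⊕b20⊕b21⊕b22⊕b23⊕b28⊕b29⊕b30⊕b31 = 1⊕0⊕0⊕1⊕0⊕1⊕0⊕1⊕1⊕0⊕1⊕0⊕1⊕1⊕0⊕1 = 1
s8: b8⊕b9⊕b10⊕b11⊕b12⊕b13⊕b14⊕b15⊕b24⊕b25⊕b26⊕b27⊕b28⊕b29⊕b30⊕b31 = 0⊕0⊕1⊕1⊕0⊕1⊕0⊕1⊕1⊕0⊕0⊕1⊕1⊕1⊕0⊕1 = 1
s16: b16⊕b17⊕b18⊕b19⊕b20⊕b21⊕b22⊕b23⊕b24⊕b25⊕b26⊕b27⊕b28⊕b29⊕b30⊕b31 = 0⊕0⊕1⊕1⊕1⊕0⊕1⊕0⊕1⊕0⊕0⊕1⊕1⊕1⊕0⊕1 = 1
Syndrome (s16...s1) = 11110 → position 30.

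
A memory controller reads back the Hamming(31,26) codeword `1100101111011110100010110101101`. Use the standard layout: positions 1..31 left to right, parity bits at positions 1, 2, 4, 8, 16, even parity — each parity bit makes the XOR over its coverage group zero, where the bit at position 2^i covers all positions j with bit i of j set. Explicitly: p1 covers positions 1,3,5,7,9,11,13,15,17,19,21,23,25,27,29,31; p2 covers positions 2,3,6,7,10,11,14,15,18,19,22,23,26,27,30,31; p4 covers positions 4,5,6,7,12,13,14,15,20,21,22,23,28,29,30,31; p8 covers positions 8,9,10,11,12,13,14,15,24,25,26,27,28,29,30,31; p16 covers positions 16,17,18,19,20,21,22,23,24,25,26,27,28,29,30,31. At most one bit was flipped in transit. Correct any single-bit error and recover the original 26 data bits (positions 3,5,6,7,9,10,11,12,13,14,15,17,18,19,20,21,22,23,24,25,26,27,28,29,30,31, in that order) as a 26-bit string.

00011101111100010110101101

s1: b1⊕b3⊕b5⊕b7⊕b9⊕b11⊕b13⊕b15⊕b17⊕b19⊕b21⊕b23⊕b25⊕b27⊕b29⊕b31 = 1⊕0⊕1⊕1⊕1⊕0⊕1⊕1⊕1⊕0⊕1⊕1⊕0⊕0⊕1⊕1 = 1
s2: b2⊕b3⊕b6⊕b7⊕b10⊕b11⊕b14⊕b15⊕b18⊕b19⊕b22⊕b23⊕b26⊕b27⊕b30⊕b31 = 1⊕0⊕0⊕1⊕1⊕0⊕1⊕1⊕0⊕0⊕0⊕1⊕1⊕0⊕0⊕1 = 0
s4: b4⊕b5⊕b6⊕b7⊕b12⊕b13⊕b14⊕b15⊕b20⊕b21⊕b22⊕b23⊕b28⊕b29⊕b30⊕b31 = 0⊕1⊕0⊕1⊕1⊕1⊕1⊕1⊕0⊕1⊕0⊕1⊕1⊕1⊕0⊕1 = 1
s8: b8⊕b9⊕b10⊕b11⊕b12⊕b13⊕b14⊕b15⊕b24⊕b25⊕b26⊕b27⊕b28⊕b29⊕b30⊕b31 = 1⊕1⊕1⊕0⊕1⊕1⊕1⊕1⊕1⊕0⊕1⊕0⊕1⊕1⊕0⊕1 = 0
s16: b16⊕b17⊕b18⊕b19⊕b20⊕b21⊕b22⊕b23⊕b24⊕b25⊕b26⊕b27⊕b28⊕b29⊕b30⊕b31 = 0⊕1⊕0⊕0⊕0⊕1⊕0⊕1⊕1⊕0⊕1⊕0⊕1⊕1⊕0⊕1 = 0
Syndrome (s16...s1) = 00101 → position 5.
Flip bit 5: corrected codeword = 1100001111011110100010110101101
Data bits at positions 3,5,6,7,9,10,11,12,13,14,15,17,18,19,20,21,22,23,24,25,26,27,28,29,30,31: 00011101111100010110101101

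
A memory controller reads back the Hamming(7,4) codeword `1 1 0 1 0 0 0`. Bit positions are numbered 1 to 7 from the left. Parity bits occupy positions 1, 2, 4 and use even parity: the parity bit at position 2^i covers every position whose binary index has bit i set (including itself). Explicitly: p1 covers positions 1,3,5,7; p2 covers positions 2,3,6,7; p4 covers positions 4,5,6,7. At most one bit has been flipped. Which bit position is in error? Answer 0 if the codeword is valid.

s1: b1⊕b3⊕b5⊕b7 = 1⊕0⊕0⊕0 = 1
s2: b2⊕b3⊕b6⊕b7 = 1⊕0⊕0⊕0 = 1
s4: b4⊕b5⊕b6⊕b7 = 1⊕0⊕0⊕0 = 1
Syndrome (s4...s1) = 111 → position 7.

7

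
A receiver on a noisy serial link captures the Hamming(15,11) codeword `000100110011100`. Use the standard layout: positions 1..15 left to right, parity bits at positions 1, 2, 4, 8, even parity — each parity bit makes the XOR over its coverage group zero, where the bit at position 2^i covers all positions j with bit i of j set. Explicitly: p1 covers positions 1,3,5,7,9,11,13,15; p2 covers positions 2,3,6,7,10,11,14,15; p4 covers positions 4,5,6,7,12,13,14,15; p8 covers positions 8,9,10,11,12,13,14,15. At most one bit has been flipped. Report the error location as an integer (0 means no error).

s1: b1⊕b3⊕b5⊕b7⊕b9⊕b11⊕b13⊕b15 = 0⊕0⊕0⊕1⊕0⊕1⊕1⊕0 = 1
s2: b2⊕b3⊕b6⊕b7⊕b10⊕b11⊕b14⊕b15 = 0⊕0⊕0⊕1⊕0⊕1⊕0⊕0 = 0
s4: b4⊕b5⊕b6⊕b7⊕b12⊕b13⊕b14⊕b15 = 1⊕0⊕0⊕1⊕1⊕1⊕0⊕0 = 0
s8: b8⊕b9⊕b10⊕b11⊕b12⊕b13⊕b14⊕b15 = 1⊕0⊕0⊕1⊕1⊕1⊕0⊕0 = 0
Syndrome (s8...s1) = 0001 → position 1.

1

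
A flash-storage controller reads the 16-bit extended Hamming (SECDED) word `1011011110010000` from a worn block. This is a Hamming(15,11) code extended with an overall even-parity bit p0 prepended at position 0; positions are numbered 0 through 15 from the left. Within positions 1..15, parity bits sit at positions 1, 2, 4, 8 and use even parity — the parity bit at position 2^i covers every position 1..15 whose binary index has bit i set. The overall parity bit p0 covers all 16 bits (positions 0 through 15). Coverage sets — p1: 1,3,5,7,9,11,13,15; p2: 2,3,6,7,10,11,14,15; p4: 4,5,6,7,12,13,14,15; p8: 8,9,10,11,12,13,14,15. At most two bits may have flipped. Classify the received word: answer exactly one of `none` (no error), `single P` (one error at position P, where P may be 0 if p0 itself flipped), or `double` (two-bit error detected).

s1: b1⊕b3⊕b5⊕b7⊕b9⊕b11⊕b13⊕b15 = 0⊕1⊕1⊕1⊕0⊕1⊕0⊕0 = 0
s2: b2⊕b3⊕b6⊕b7⊕b10⊕b11⊕b14⊕b15 = 1⊕1⊕1⊕1⊕0⊕1⊕0⊕0 = 1
s4: b4⊕b5⊕b6⊕b7⊕b12⊕b13⊕b14⊕b15 = 0⊕1⊕1⊕1⊕0⊕0⊕0⊕0 = 1
s8: b8⊕b9⊕b10⊕b11⊕b12⊕b13⊕b14⊕b15 = 1⊕0⊕0⊕1⊕0⊕0⊕0⊕0 = 0
Syndrome (s8...s1) = 0110 → position 6.
Overall parity (XOR of all 16 bits, including p0): 1⊕0⊕1⊕1⊕0⊕1⊕1⊕1⊕1⊕0⊕0⊕1⊕0⊕0⊕0⊕0 = 0
Overall=0, syndrome position=6 → double-bit error detected (uncorrectable).

double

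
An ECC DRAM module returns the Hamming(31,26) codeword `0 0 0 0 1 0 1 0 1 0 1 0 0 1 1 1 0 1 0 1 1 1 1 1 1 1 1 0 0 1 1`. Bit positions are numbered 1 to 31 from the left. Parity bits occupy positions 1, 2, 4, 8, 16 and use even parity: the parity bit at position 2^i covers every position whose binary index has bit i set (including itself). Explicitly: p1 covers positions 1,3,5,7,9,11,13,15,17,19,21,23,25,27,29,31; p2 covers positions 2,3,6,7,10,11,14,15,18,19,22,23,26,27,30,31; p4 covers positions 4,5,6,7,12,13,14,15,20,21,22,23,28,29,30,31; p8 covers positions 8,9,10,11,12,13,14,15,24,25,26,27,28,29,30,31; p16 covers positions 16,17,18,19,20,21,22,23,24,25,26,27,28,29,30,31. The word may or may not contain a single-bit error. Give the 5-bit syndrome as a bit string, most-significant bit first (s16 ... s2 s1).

s1: b1⊕b3⊕b5⊕b7⊕b9⊕b11⊕b13⊕b15⊕b17⊕b19⊕b21⊕b23⊕b25⊕b27⊕b29⊕b31 = 0⊕0⊕1⊕1⊕1⊕1⊕0⊕1⊕0⊕0⊕1⊕1⊕1⊕1⊕0⊕1 = 0
s2: b2⊕b3⊕b6⊕b7⊕b10⊕b11⊕b14⊕b15⊕b18⊕b19⊕b22⊕b23⊕b26⊕b27⊕b30⊕b31 = 0⊕0⊕0⊕1⊕0⊕1⊕1⊕1⊕1⊕0⊕1⊕1⊕1⊕1⊕1⊕1 = 1
s4: b4⊕b5⊕b6⊕b7⊕b12⊕b13⊕b14⊕b15⊕b20⊕b21⊕b22⊕b23⊕b28⊕b29⊕b30⊕b31 = 0⊕1⊕0⊕1⊕0⊕0⊕1⊕1⊕1⊕1⊕1⊕1⊕0⊕0⊕1⊕1 = 0
s8: b8⊕b9⊕b10⊕b11⊕b12⊕b13⊕b14⊕b15⊕b24⊕b25⊕b26⊕b27⊕b28⊕b29⊕b30⊕b31 = 0⊕1⊕0⊕1⊕0⊕0⊕1⊕1⊕1⊕1⊕1⊕1⊕0⊕0⊕1⊕1 = 0
s16: b16⊕b17⊕b18⊕b19⊕b20⊕b21⊕b22⊕b23⊕b24⊕b25⊕b26⊕b27⊕b28⊕b29⊕b30⊕b31 = 1⊕0⊕1⊕0⊕1⊕1⊕1⊕1⊕1⊕1⊕1⊕1⊕0⊕0⊕1⊕1 = 0
Syndrome (s16...s1) = 00010 → position 2.

00010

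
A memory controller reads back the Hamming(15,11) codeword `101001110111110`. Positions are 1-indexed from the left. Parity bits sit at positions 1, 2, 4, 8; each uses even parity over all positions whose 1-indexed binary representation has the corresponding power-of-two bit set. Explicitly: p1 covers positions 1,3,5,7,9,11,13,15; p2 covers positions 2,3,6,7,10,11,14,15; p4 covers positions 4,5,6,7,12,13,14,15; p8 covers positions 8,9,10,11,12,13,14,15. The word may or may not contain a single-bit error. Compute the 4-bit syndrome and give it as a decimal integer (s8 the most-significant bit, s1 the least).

5

s1: b1⊕b3⊕b5⊕b7⊕b9⊕b11⊕b13⊕b15 = 1⊕1⊕0⊕1⊕0⊕1⊕1⊕0 = 1
s2: b2⊕b3⊕b6⊕b7⊕b10⊕b11⊕b14⊕b15 = 0⊕1⊕1⊕1⊕1⊕1⊕1⊕0 = 0
s4: b4⊕b5⊕b6⊕b7⊕b12⊕b13⊕b14⊕b15 = 0⊕0⊕1⊕1⊕1⊕1⊕1⊕0 = 1
s8: b8⊕b9⊕b10⊕b11⊕b12⊕b13⊕b14⊕b15 = 1⊕0⊕1⊕1⊕1⊕1⊕1⊕0 = 0
Syndrome (s8...s1) = 0101 → position 5.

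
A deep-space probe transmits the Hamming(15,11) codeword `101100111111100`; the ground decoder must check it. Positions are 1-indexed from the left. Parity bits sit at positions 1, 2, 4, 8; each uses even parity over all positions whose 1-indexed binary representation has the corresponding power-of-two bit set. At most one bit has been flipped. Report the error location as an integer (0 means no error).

0

s1: b1⊕b3⊕b5⊕b7⊕b9⊕b11⊕b13⊕b15 = 1⊕1⊕0⊕1⊕1⊕1⊕1⊕0 = 0
s2: b2⊕b3⊕b6⊕b7⊕b10⊕b11⊕b14⊕b15 = 0⊕1⊕0⊕1⊕1⊕1⊕0⊕0 = 0
s4: b4⊕b5⊕b6⊕b7⊕b12⊕b13⊕b14⊕b15 = 1⊕0⊕0⊕1⊕1⊕1⊕0⊕0 = 0
s8: b8⊕b9⊕b10⊕b11⊕b12⊕b13⊕b14⊕b15 = 1⊕1⊕1⊕1⊕1⊕1⊕0⊕0 = 0
Syndrome (s8...s1) = 0000 → position 0 (no error).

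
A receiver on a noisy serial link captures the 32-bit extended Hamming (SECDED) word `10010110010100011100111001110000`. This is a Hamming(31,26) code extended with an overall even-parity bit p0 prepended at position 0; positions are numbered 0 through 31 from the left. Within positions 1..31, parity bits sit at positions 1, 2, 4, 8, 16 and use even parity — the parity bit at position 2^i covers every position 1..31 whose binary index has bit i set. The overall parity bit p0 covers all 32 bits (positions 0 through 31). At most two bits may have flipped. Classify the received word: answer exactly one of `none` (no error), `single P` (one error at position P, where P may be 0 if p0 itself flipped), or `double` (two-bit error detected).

single 3

s1: b1⊕b3⊕b5⊕b7⊕b9⊕b11⊕b13⊕b15⊕b17⊕b19⊕b21⊕b23⊕b25⊕b27⊕b29⊕b31 = 0⊕1⊕1⊕0⊕1⊕1⊕0⊕1⊕1⊕0⊕1⊕0⊕1⊕1⊕0⊕0 = 1
s2: b2⊕b3⊕b6⊕b7⊕b10⊕b11⊕b14⊕b15⊕b18⊕b19⊕b22⊕b23⊕b26⊕b27⊕b30⊕b31 = 0⊕1⊕1⊕0⊕0⊕1⊕0⊕1⊕0⊕0⊕1⊕0⊕1⊕1⊕0⊕0 = 1
s4: b4⊕b5⊕b6⊕b7⊕b12⊕b13⊕b14⊕b15⊕b20⊕b21⊕b22⊕b23⊕b28⊕b29⊕b30⊕b31 = 0⊕1⊕1⊕0⊕0⊕0⊕0⊕1⊕1⊕1⊕1⊕0⊕0⊕0⊕0⊕0 = 0
s8: b8⊕b9⊕b10⊕b11⊕b12⊕b13⊕b14⊕b15⊕b24⊕b25⊕b26⊕b27⊕b28⊕b29⊕b30⊕b31 = 0⊕1⊕0⊕1⊕0⊕0⊕0⊕1⊕0⊕1⊕1⊕1⊕0⊕0⊕0⊕0 = 0
s16: b16⊕b17⊕b18⊕b19⊕b20⊕b21⊕b22⊕b23⊕b24⊕b25⊕b26⊕b27⊕b28⊕b29⊕b30⊕b31 = 1⊕1⊕0⊕0⊕1⊕1⊕1⊕0⊕0⊕1⊕1⊕1⊕0⊕0⊕0⊕0 = 0
Syndrome (s16...s1) = 00011 → position 3.
Overall parity (XOR of all 32 bits, including p0): 1⊕0⊕0⊕1⊕0⊕1⊕1⊕0⊕0⊕1⊕0⊕1⊕0⊕0⊕0⊕1⊕1⊕1⊕0⊕0⊕1⊕1⊕1⊕0⊕0⊕1⊕1⊕1⊕0⊕0⊕0⊕0 = 1
Overall=1, syndrome position=3 → single-bit error at position 3.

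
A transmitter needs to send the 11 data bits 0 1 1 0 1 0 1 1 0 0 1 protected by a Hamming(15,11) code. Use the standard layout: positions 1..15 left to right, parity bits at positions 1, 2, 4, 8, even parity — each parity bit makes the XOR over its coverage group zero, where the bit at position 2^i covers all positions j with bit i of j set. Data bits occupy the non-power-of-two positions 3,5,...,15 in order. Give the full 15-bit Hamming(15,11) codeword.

010011001011001

Place data bits at non-power-of-two positions: b3=0, b5=1, b6=1, b7=0, b9=1, b10=0, b11=1, b12=1, b13=0, b14=0, b15=1.
p1 = XOR of data positions {3,5,7,9,11,13,15} = 0⊕1⊕0⊕1⊕1⊕0⊕1 = 0
p2 = XOR of data positions {3,6,7,10,11,14,15} = 0⊕1⊕0⊕0⊕1⊕0⊕1 = 1
p4 = XOR of data positions {5,6,7,12,13,14,15} = 1⊕1⊕0⊕1⊕0⊕0⊕1 = 0
p8 = XOR of data positions {9,10,11,12,13,14,15} = 1⊕0⊕1⊕1⊕0⊕0⊕1 = 0
Codeword b1..b15 = 010011001011001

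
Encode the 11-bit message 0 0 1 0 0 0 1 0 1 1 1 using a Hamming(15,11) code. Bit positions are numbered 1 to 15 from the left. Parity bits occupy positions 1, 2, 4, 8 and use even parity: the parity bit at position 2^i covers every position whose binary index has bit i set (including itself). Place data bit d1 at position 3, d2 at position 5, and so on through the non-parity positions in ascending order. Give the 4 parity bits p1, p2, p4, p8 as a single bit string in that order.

1000

Place data bits at non-power-of-two positions: b3=0, b5=0, b6=1, b7=0, b9=0, b10=0, b11=1, b12=0, b13=1, b14=1, b15=1.
p1 = XOR of data positions {3,5,7,9,11,13,15} = 0⊕0⊕0⊕0⊕1⊕1⊕1 = 1
p2 = XOR of data positions {3,6,7,10,11,14,15} = 0⊕1⊕0⊕0⊕1⊕1⊕1 = 0
p4 = XOR of data positions {5,6,7,12,13,14,15} = 0⊕1⊕0⊕0⊕1⊕1⊕1 = 0
p8 = XOR of data positions {9,10,11,12,13,14,15} = 0⊕0⊕1⊕0⊕1⊕1⊕1 = 0
Parity bits p1,p2,p4,p8 = 1000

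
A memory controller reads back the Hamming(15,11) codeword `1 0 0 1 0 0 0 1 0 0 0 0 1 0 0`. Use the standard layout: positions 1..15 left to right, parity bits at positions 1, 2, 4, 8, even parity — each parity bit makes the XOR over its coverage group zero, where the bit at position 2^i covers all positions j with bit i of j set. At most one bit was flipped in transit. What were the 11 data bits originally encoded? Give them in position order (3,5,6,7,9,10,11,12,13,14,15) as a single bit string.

00000000100

s1: b1⊕b3⊕b5⊕b7⊕b9⊕b11⊕b13⊕b15 = 1⊕0⊕0⊕0⊕0⊕0⊕1⊕0 = 0
s2: b2⊕b3⊕b6⊕b7⊕b10⊕b11⊕b14⊕b15 = 0⊕0⊕0⊕0⊕0⊕0⊕0⊕0 = 0
s4: b4⊕b5⊕b6⊕b7⊕b12⊕b13⊕b14⊕b15 = 1⊕0⊕0⊕0⊕0⊕1⊕0⊕0 = 0
s8: b8⊕b9⊕b10⊕b11⊕b12⊕b13⊕b14⊕b15 = 1⊕0⊕0⊕0⊕0⊕1⊕0⊕0 = 0
Syndrome (s8...s1) = 0000 → position 0 (no error).
No correction needed.
Data bits at positions 3,5,6,7,9,10,11,12,13,14,15: 00000000100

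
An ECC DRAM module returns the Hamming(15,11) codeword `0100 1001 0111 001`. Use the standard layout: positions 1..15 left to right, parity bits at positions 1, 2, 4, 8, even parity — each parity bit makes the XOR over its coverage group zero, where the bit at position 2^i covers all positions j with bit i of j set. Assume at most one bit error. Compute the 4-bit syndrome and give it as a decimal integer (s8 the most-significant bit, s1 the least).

s1: b1⊕b3⊕b5⊕b7⊕b9⊕b11⊕b13⊕b15 = 0⊕0⊕1⊕0⊕0⊕1⊕0⊕1 = 1
s2: b2⊕b3⊕b6⊕b7⊕b10⊕b11⊕b14⊕b15 = 1⊕0⊕0⊕0⊕1⊕1⊕0⊕1 = 0
s4: b4⊕b5⊕b6⊕b7⊕b12⊕b13⊕b14⊕b15 = 0⊕1⊕0⊕0⊕1⊕0⊕0⊕1 = 1
s8: b8⊕b9⊕b10⊕b11⊕b12⊕b13⊕b14⊕b15 = 1⊕0⊕1⊕1⊕1⊕0⊕0⊕1 = 1
Syndrome (s8...s1) = 1101 → position 13.

13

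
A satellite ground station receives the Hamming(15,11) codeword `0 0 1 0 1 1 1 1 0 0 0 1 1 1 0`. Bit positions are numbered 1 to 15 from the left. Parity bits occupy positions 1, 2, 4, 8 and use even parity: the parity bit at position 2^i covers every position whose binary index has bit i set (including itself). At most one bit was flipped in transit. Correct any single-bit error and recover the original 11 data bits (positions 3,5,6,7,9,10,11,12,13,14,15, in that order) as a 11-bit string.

s1: b1⊕b3⊕b5⊕b7⊕b9⊕b11⊕b13⊕b15 = 0⊕1⊕1⊕1⊕0⊕0⊕1⊕0 = 0
s2: b2⊕b3⊕b6⊕b7⊕b10⊕b11⊕b14⊕b15 = 0⊕1⊕1⊕1⊕0⊕0⊕1⊕0 = 0
s4: b4⊕b5⊕b6⊕b7⊕b12⊕b13⊕b14⊕b15 = 0⊕1⊕1⊕1⊕1⊕1⊕1⊕0 = 0
s8: b8⊕b9⊕b10⊕b11⊕b12⊕b13⊕b14⊕b15 = 1⊕0⊕0⊕0⊕1⊕1⊕1⊕0 = 0
Syndrome (s8...s1) = 0000 → position 0 (no error).
No correction needed.
Data bits at positions 3,5,6,7,9,10,11,12,13,14,15: 11110001110

11110001110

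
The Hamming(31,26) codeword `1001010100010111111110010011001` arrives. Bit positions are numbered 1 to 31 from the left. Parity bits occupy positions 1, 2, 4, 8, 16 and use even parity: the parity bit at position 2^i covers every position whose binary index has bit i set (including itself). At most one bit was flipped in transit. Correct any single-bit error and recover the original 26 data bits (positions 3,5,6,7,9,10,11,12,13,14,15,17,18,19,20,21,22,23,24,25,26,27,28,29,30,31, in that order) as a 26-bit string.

00110001011111110010011001

s1: b1⊕b3⊕b5⊕b7⊕b9⊕b11⊕b13⊕b15⊕b17⊕b19⊕b21⊕b23⊕b25⊕b27⊕b29⊕b31 = 1⊕0⊕0⊕0⊕0⊕0⊕0⊕1⊕1⊕1⊕1⊕0⊕0⊕1⊕0⊕1 = 1
s2: b2⊕b3⊕b6⊕b7⊕b10⊕b11⊕b14⊕b15⊕b18⊕b19⊕b22⊕b23⊕b26⊕b27⊕b30⊕b31 = 0⊕0⊕1⊕0⊕0⊕0⊕1⊕1⊕1⊕1⊕0⊕0⊕0⊕1⊕0⊕1 = 1
s4: b4⊕b5⊕b6⊕b7⊕b12⊕b13⊕b14⊕b15⊕b20⊕b21⊕b22⊕b23⊕b28⊕b29⊕b30⊕b31 = 1⊕0⊕1⊕0⊕1⊕0⊕1⊕1⊕1⊕1⊕0⊕0⊕1⊕0⊕0⊕1 = 1
s8: b8⊕b9⊕b10⊕b11⊕b12⊕b13⊕b14⊕b15⊕b24⊕b25⊕b26⊕b27⊕b28⊕b29⊕b30⊕b31 = 1⊕0⊕0⊕0⊕1⊕0⊕1⊕1⊕1⊕0⊕0⊕1⊕1⊕0⊕0⊕1 = 0
s16: b16⊕b17⊕b18⊕b19⊕b20⊕b21⊕b22⊕b23⊕b24⊕b25⊕b26⊕b27⊕b28⊕b29⊕b30⊕b31 = 1⊕1⊕1⊕1⊕1⊕1⊕0⊕0⊕1⊕0⊕0⊕1⊕1⊕0⊕0⊕1 = 0
Syndrome (s16...s1) = 00111 → position 7.
Flip bit 7: corrected codeword = 1001011100010111111110010011001
Data bits at positions 3,5,6,7,9,10,11,12,13,14,15,17,18,19,20,21,22,23,24,25,26,27,28,29,30,31: 00110001011111110010011001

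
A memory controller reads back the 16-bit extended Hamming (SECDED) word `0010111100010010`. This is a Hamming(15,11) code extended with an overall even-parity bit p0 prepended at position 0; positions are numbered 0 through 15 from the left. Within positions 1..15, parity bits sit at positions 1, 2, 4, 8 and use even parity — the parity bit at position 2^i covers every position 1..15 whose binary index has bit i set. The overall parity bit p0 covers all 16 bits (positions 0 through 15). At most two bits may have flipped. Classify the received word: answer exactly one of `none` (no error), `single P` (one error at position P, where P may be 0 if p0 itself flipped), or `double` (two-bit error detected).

single 7

s1: b1⊕b3⊕b5⊕b7⊕b9⊕b11⊕b13⊕b15 = 0⊕0⊕1⊕1⊕0⊕1⊕0⊕0 = 1
s2: b2⊕b3⊕b6⊕b7⊕b10⊕b11⊕b14⊕b15 = 1⊕0⊕1⊕1⊕0⊕1⊕1⊕0 = 1
s4: b4⊕b5⊕b6⊕b7⊕b12⊕b13⊕b14⊕b15 = 1⊕1⊕1⊕1⊕0⊕0⊕1⊕0 = 1
s8: b8⊕b9⊕b10⊕b11⊕b12⊕b13⊕b14⊕b15 = 0⊕0⊕0⊕1⊕0⊕0⊕1⊕0 = 0
Syndrome (s8...s1) = 0111 → position 7.
Overall parity (XOR of all 16 bits, including p0): 0⊕0⊕1⊕0⊕1⊕1⊕1⊕1⊕0⊕0⊕0⊕1⊕0⊕0⊕1⊕0 = 1
Overall=1, syndrome position=7 → single-bit error at position 7.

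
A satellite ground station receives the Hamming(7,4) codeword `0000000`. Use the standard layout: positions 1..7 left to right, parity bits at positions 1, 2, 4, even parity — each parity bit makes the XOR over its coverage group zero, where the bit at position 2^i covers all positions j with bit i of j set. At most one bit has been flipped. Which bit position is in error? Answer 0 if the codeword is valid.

s1: b1⊕b3⊕b5⊕b7 = 0⊕0⊕0⊕0 = 0
s2: b2⊕b3⊕b6⊕b7 = 0⊕0⊕0⊕0 = 0
s4: b4⊕b5⊕b6⊕b7 = 0⊕0⊕0⊕0 = 0
Syndrome (s4...s1) = 000 → position 0 (no error).

0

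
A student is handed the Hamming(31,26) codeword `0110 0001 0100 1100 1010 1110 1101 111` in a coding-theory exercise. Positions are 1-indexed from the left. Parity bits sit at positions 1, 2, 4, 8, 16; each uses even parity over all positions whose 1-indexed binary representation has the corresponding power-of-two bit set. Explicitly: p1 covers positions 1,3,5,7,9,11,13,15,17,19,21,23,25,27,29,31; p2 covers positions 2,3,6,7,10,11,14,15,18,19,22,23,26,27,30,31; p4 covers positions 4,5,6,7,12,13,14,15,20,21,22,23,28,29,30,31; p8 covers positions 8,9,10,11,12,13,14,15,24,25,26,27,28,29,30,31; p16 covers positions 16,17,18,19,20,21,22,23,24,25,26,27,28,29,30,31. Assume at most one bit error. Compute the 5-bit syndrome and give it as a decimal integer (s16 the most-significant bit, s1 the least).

21

s1: b1⊕b3⊕b5⊕b7⊕b9⊕b11⊕b13⊕b15⊕b17⊕b19⊕b21⊕b23⊕b25⊕b27⊕b29⊕b31 = 0⊕1⊕0⊕0⊕0⊕0⊕1⊕0⊕1⊕1⊕1⊕1⊕1⊕0⊕1⊕1 = 1
s2: b2⊕b3⊕b6⊕b7⊕b10⊕b11⊕b14⊕b15⊕b18⊕b19⊕b22⊕b23⊕b26⊕b27⊕b30⊕b31 = 1⊕1⊕0⊕0⊕1⊕0⊕1⊕0⊕0⊕1⊕1⊕1⊕1⊕0⊕1⊕1 = 0
s4: b4⊕b5⊕b6⊕b7⊕b12⊕b13⊕b14⊕b15⊕b20⊕b21⊕b22⊕b23⊕b28⊕b29⊕b30⊕b31 = 0⊕0⊕0⊕0⊕0⊕1⊕1⊕0⊕0⊕1⊕1⊕1⊕1⊕1⊕1⊕1 = 1
s8: b8⊕b9⊕b10⊕b11⊕b12⊕b13⊕b14⊕b15⊕b24⊕b25⊕b26⊕b27⊕b28⊕b29⊕b30⊕b31 = 1⊕0⊕1⊕0⊕0⊕1⊕1⊕0⊕0⊕1⊕1⊕0⊕1⊕1⊕1⊕1 = 0
s16: b16⊕b17⊕b18⊕b19⊕b20⊕b21⊕b22⊕b23⊕b24⊕b25⊕b26⊕b27⊕b28⊕b29⊕b30⊕b31 = 0⊕1⊕0⊕1⊕0⊕1⊕1⊕1⊕0⊕1⊕1⊕0⊕1⊕1⊕1⊕1 = 1
Syndrome (s16...s1) = 10101 → position 21.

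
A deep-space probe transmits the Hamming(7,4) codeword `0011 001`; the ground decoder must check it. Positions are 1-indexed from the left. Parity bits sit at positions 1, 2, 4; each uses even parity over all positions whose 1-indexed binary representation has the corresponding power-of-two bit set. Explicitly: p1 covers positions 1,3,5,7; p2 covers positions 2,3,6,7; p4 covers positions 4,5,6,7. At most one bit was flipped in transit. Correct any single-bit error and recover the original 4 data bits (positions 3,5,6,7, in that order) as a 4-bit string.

s1: b1⊕b3⊕b5⊕b7 = 0⊕1⊕0⊕1 = 0
s2: b2⊕b3⊕b6⊕b7 = 0⊕1⊕0⊕1 = 0
s4: b4⊕b5⊕b6⊕b7 = 1⊕0⊕0⊕1 = 0
Syndrome (s4...s1) = 000 → position 0 (no error).
No correction needed.
Data bits at positions 3,5,6,7: 1001

1001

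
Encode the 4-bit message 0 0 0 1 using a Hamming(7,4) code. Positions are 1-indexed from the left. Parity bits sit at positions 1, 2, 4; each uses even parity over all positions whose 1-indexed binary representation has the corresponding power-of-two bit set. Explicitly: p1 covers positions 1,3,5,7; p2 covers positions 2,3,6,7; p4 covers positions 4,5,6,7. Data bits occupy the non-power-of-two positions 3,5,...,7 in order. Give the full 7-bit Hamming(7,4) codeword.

Place data bits at non-power-of-two positions: b3=0, b5=0, b6=0, b7=1.
p1 = XOR of data positions {3,5,7} = 0⊕0⊕1 = 1
p2 = XOR of data positions {3,6,7} = 0⊕0⊕1 = 1
p4 = XOR of data positions {5,6,7} = 0⊕0⊕1 = 1
Codeword b1..b7 = 1101001

1101001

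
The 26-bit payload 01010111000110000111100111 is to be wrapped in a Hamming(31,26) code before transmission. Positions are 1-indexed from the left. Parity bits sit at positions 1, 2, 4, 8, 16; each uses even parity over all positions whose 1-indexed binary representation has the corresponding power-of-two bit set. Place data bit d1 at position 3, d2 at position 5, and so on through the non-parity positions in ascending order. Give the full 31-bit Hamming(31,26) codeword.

Place data bits at non-power-of-two positions: b3=0, b5=1, b6=0, b7=1, b9=0, b10=1, b11=1, b12=1, b13=0, b14=0, b15=0, b17=1, b18=1, b19=0, b20=0, b21=0, b22=0, b23=1, b24=1, b25=1, b26=1, b27=0, b28=0, b29=1, b30=1, b31=1.
p1 = XOR of data positions {3,5,7,9,11,13,15,17,19,21,23,25,27,29,31} = 0⊕1⊕1⊕0⊕1⊕0⊕0⊕1⊕0⊕0⊕1⊕1⊕0⊕1⊕1 = 0
p2 = XOR of data positions {3,6,7,10,11,14,15,18,19,22,23,26,27,30,31} = 0⊕0⊕1⊕1⊕1⊕0⊕0⊕1⊕0⊕0⊕1⊕1⊕0⊕1⊕1 = 0
p4 = XOR of data positions {5,6,7,12,13,14,15,20,21,22,23,28,29,30,31} = 1⊕0⊕1⊕1⊕0⊕0⊕0⊕0⊕0⊕0⊕1⊕0⊕1⊕1⊕1 = 1
p8 = XOR of data positions {9,10,11,12,13,14,15,24,25,26,27,28,29,30,31} = 0⊕1⊕1⊕1⊕0⊕0⊕0⊕1⊕1⊕1⊕0⊕0⊕1⊕1⊕1 = 1
p16 = XOR of data positions {17,18,19,20,21,22,23,24,25,26,27,28,29,30,31} = 1⊕1⊕0⊕0⊕0⊕0⊕1⊕1⊕1⊕1⊕0⊕0⊕1⊕1⊕1 = 1
Codeword b1..b31 = 0001101101110001110000111100111

0001101101110001110000111100111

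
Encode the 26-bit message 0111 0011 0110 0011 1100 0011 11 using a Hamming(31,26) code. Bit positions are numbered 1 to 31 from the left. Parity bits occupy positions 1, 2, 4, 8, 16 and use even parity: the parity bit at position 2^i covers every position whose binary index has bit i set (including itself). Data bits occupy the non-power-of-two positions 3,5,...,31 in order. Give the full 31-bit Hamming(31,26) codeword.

Place data bits at non-power-of-two positions: b3=0, b5=1, b6=1, b7=1, b9=0, b10=0, b11=1, b12=1, b13=0, b14=1, b15=1, b17=0, b18=0, b19=0, b20=1, b21=1, b22=1, b23=1, b24=0, b25=0, b26=0, b27=0, b28=1, b29=1, b30=1, b31=1.
p1 = XOR of data positions {3,5,7,9,11,13,15,17,19,21,23,25,27,29,31} = 0⊕1⊕1⊕0⊕1⊕0⊕1⊕0⊕0⊕1⊕1⊕0⊕0⊕1⊕1 = 0
p2 = XOR of data positions {3,6,7,10,11,14,15,18,19,22,23,26,27,30,31} = 0⊕1⊕1⊕0⊕1⊕1⊕1⊕0⊕0⊕1⊕1⊕0⊕0⊕1⊕1 = 1
p4 = XOR of data positions {5,6,7,12,13,14,15,20,21,22,23,28,29,30,31} = 1⊕1⊕1⊕1⊕0⊕1⊕1⊕1⊕1⊕1⊕1⊕1⊕1⊕1⊕1 = 0
p8 = XOR of data positions {9,10,11,12,13,14,15,24,25,26,27,28,29,30,31} = 0⊕0⊕1⊕1⊕0⊕1⊕1⊕0⊕0⊕0⊕0⊕1⊕1⊕1⊕1 = 0
p16 = XOR of data positions {17,18,19,20,21,22,23,24,25,26,27,28,29,30,31} = 0⊕0⊕0⊕1⊕1⊕1⊕1⊕0⊕0⊕0⊕0⊕1⊕1⊕1⊕1 = 0
Codeword b1..b31 = 0100111000110110000111100001111

0100111000110110000111100001111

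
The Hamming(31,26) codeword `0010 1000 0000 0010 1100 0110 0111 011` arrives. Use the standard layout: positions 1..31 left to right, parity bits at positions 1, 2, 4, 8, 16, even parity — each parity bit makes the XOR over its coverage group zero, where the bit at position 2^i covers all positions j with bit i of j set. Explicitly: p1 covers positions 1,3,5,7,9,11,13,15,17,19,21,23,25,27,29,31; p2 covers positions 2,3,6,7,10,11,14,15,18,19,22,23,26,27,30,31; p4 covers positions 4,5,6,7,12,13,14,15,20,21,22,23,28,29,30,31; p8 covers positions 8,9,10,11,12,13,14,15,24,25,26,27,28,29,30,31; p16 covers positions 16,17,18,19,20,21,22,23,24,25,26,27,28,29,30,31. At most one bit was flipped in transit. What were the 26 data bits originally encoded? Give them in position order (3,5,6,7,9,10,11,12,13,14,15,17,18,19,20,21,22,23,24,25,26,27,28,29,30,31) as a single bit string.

11000000001110001000111011

s1: b1⊕b3⊕b5⊕b7⊕b9⊕b11⊕b13⊕b15⊕b17⊕b19⊕b21⊕b23⊕b25⊕b27⊕b29⊕b31 = 0⊕1⊕1⊕0⊕0⊕0⊕0⊕1⊕1⊕0⊕0⊕1⊕0⊕1⊕0⊕1 = 1
s2: b2⊕b3⊕b6⊕b7⊕b10⊕b11⊕b14⊕b15⊕b18⊕b19⊕b22⊕b23⊕b26⊕b27⊕b30⊕b31 = 0⊕1⊕0⊕0⊕0⊕0⊕0⊕1⊕1⊕0⊕1⊕1⊕1⊕1⊕1⊕1 = 1
s4: b4⊕b5⊕b6⊕b7⊕b12⊕b13⊕b14⊕b15⊕b20⊕b21⊕b22⊕b23⊕b28⊕b29⊕b30⊕b31 = 0⊕1⊕0⊕0⊕0⊕0⊕0⊕1⊕0⊕0⊕1⊕1⊕1⊕0⊕1⊕1 = 1
s8: b8⊕b9⊕b10⊕b11⊕b12⊕b13⊕b14⊕b15⊕b24⊕b25⊕b26⊕b27⊕b28⊕b29⊕b30⊕b31 = 0⊕0⊕0⊕0⊕0⊕0⊕0⊕1⊕0⊕0⊕1⊕1⊕1⊕0⊕1⊕1 = 0
s16: b16⊕b17⊕b18⊕b19⊕b20⊕b21⊕b22⊕b23⊕b24⊕b25⊕b26⊕b27⊕b28⊕b29⊕b30⊕b31 = 0⊕1⊕1⊕0⊕0⊕0⊕1⊕1⊕0⊕0⊕1⊕1⊕1⊕0⊕1⊕1 = 1
Syndrome (s16...s1) = 10111 → position 23.
Flip bit 23: corrected codeword = 0010100000000010110001000111011
Data bits at positions 3,5,6,7,9,10,11,12,13,14,15,17,18,19,20,21,22,23,24,25,26,27,28,29,30,31: 11000000001110001000111011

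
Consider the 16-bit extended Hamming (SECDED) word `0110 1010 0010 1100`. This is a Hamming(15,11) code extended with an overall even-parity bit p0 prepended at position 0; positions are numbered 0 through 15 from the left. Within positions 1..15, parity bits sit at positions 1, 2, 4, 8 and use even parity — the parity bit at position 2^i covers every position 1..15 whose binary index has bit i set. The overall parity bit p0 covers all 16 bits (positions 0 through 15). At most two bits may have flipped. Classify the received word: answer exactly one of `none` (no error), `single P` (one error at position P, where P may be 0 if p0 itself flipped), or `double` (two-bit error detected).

single 10

s1: b1⊕b3⊕b5⊕b7⊕b9⊕b11⊕b13⊕b15 = 1⊕0⊕0⊕0⊕0⊕0⊕1⊕0 = 0
s2: b2⊕b3⊕b6⊕b7⊕b10⊕b11⊕b14⊕b15 = 1⊕0⊕1⊕0⊕1⊕0⊕0⊕0 = 1
s4: b4⊕b5⊕b6⊕b7⊕b12⊕b13⊕b14⊕b15 = 1⊕0⊕1⊕0⊕1⊕1⊕0⊕0 = 0
s8: b8⊕b9⊕b10⊕b11⊕b12⊕b13⊕b14⊕b15 = 0⊕0⊕1⊕0⊕1⊕1⊕0⊕0 = 1
Syndrome (s8...s1) = 1010 → position 10.
Overall parity (XOR of all 16 bits, including p0): 0⊕1⊕1⊕0⊕1⊕0⊕1⊕0⊕0⊕0⊕1⊕0⊕1⊕1⊕0⊕0 = 1
Overall=1, syndrome position=10 → single-bit error at position 10.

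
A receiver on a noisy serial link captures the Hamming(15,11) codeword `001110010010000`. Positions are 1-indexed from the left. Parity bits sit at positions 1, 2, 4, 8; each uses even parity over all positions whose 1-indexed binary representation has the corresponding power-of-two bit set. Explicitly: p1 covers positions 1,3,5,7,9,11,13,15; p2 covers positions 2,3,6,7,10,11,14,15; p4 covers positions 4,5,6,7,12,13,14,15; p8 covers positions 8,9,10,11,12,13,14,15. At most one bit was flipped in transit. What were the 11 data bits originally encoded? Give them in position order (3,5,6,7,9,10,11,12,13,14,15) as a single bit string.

s1: b1⊕b3⊕b5⊕b7⊕b9⊕b11⊕b13⊕b15 = 0⊕1⊕1⊕0⊕0⊕1⊕0⊕0 = 1
s2: b2⊕b3⊕b6⊕b7⊕b10⊕b11⊕b14⊕b15 = 0⊕1⊕0⊕0⊕0⊕1⊕0⊕0 = 0
s4: b4⊕b5⊕b6⊕b7⊕b12⊕b13⊕b14⊕b15 = 1⊕1⊕0⊕0⊕0⊕0⊕0⊕0 = 0
s8: b8⊕b9⊕b10⊕b11⊕b12⊕b13⊕b14⊕b15 = 1⊕0⊕0⊕1⊕0⊕0⊕0⊕0 = 0
Syndrome (s8...s1) = 0001 → position 1.
Flip bit 1: corrected codeword = 101110010010000
Data bits at positions 3,5,6,7,9,10,11,12,13,14,15: 11000010000

11000010000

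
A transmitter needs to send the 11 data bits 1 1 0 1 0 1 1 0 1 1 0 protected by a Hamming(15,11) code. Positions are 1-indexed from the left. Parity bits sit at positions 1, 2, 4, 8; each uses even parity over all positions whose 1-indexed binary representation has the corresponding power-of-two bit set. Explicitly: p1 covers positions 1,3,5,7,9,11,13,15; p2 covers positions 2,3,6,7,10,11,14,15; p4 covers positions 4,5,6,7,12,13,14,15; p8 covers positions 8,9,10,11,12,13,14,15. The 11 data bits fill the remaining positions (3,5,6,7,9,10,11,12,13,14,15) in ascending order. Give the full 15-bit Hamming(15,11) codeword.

Place data bits at non-power-of-two positions: b3=1, b5=1, b6=0, b7=1, b9=0, b10=1, b11=1, b12=0, b13=1, b14=1, b15=0.
p1 = XOR of data positions {3,5,7,9,11,13,15} = 1⊕1⊕1⊕0⊕1⊕1⊕0 = 1
p2 = XOR of data positions {3,6,7,10,11,14,15} = 1⊕0⊕1⊕1⊕1⊕1⊕0 = 1
p4 = XOR of data positions {5,6,7,12,13,14,15} = 1⊕0⊕1⊕0⊕1⊕1⊕0 = 0
p8 = XOR of data positions {9,10,11,12,13,14,15} = 0⊕1⊕1⊕0⊕1⊕1⊕0 = 0
Codeword b1..b15 = 111010100110110

111010100110110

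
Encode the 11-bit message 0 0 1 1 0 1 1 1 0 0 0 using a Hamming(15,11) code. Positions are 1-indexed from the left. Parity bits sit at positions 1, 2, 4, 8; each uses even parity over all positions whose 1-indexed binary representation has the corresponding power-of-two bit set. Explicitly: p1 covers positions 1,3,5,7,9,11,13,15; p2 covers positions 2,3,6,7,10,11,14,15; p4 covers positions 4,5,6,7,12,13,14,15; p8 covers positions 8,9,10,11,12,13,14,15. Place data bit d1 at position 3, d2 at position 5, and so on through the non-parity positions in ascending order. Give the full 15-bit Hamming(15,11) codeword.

000101110111000

Place data bits at non-power-of-two positions: b3=0, b5=0, b6=1, b7=1, b9=0, b10=1, b11=1, b12=1, b13=0, b14=0, b15=0.
p1 = XOR of data positions {3,5,7,9,11,13,15} = 0⊕0⊕1⊕0⊕1⊕0⊕0 = 0
p2 = XOR of data positions {3,6,7,10,11,14,15} = 0⊕1⊕1⊕1⊕1⊕0⊕0 = 0
p4 = XOR of data positions {5,6,7,12,13,14,15} = 0⊕1⊕1⊕1⊕0⊕0⊕0 = 1
p8 = XOR of data positions {9,10,11,12,13,14,15} = 0⊕1⊕1⊕1⊕0⊕0⊕0 = 1
Codeword b1..b15 = 000101110111000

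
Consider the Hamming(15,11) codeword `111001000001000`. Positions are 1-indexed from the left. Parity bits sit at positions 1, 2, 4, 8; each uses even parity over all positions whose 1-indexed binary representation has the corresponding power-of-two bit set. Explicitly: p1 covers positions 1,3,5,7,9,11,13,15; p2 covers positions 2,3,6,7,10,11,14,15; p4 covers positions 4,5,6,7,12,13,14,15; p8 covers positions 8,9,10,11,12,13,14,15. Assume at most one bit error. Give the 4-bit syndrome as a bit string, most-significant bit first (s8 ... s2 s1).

s1: b1⊕b3⊕b5⊕b7⊕b9⊕b11⊕b13⊕b15 = 1⊕1⊕0⊕0⊕0⊕0⊕0⊕0 = 0
s2: b2⊕b3⊕b6⊕b7⊕b10⊕b11⊕b14⊕b15 = 1⊕1⊕1⊕0⊕0⊕0⊕0⊕0 = 1
s4: b4⊕b5⊕b6⊕b7⊕b12⊕b13⊕b14⊕b15 = 0⊕0⊕1⊕0⊕1⊕0⊕0⊕0 = 0
s8: b8⊕b9⊕b10⊕b11⊕b12⊕b13⊕b14⊕b15 = 0⊕0⊕0⊕0⊕1⊕0⊕0⊕0 = 1
Syndrome (s8...s1) = 1010 → position 10.

1010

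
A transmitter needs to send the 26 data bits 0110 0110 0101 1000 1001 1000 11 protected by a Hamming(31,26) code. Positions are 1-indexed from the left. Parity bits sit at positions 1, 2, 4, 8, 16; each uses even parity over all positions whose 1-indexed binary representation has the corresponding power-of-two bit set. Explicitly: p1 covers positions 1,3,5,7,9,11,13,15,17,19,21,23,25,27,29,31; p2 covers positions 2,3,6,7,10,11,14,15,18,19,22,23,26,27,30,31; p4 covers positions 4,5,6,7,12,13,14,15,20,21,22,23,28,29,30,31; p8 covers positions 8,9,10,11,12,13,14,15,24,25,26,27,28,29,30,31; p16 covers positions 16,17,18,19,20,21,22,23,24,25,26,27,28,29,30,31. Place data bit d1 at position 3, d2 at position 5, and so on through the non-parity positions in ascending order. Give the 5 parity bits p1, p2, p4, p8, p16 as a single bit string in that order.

11011

Place data bits at non-power-of-two positions: b3=0, b5=1, b6=1, b7=0, b9=0, b10=1, b11=1, b12=0, b13=0, b14=1, b15=0, b17=1, b18=1, b19=0, b20=0, b21=0, b22=1, b23=0, b24=0, b25=1, b26=1, b27=0, b28=0, b29=0, b30=1, b31=1.
p1 = XOR of data positions {3,5,7,9,11,13,15,17,19,21,23,25,27,29,31} = 0⊕1⊕0⊕0⊕1⊕0⊕0⊕1⊕0⊕0⊕0⊕1⊕0⊕0⊕1 = 1
p2 = XOR of data positions {3,6,7,10,11,14,15,18,19,22,23,26,27,30,31} = 0⊕1⊕0⊕1⊕1⊕1⊕0⊕1⊕0⊕1⊕0⊕1⊕0⊕1⊕1 = 1
p4 = XOR of data positions {5,6,7,12,13,14,15,20,21,22,23,28,29,30,31} = 1⊕1⊕0⊕0⊕0⊕1⊕0⊕0⊕0⊕1⊕0⊕0⊕0⊕1⊕1 = 0
p8 = XOR of data positions {9,10,11,12,13,14,15,24,25,26,27,28,29,30,31} = 0⊕1⊕1⊕0⊕0⊕1⊕0⊕0⊕1⊕1⊕0⊕0⊕0⊕1⊕1 = 1
p16 = XOR of data positions {17,18,19,20,21,22,23,24,25,26,27,28,29,30,31} = 1⊕1⊕0⊕0⊕0⊕1⊕0⊕0⊕1⊕1⊕0⊕0⊕0⊕1⊕1 = 1
Parity bits p1,p2,p4,p8,p16 = 11011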